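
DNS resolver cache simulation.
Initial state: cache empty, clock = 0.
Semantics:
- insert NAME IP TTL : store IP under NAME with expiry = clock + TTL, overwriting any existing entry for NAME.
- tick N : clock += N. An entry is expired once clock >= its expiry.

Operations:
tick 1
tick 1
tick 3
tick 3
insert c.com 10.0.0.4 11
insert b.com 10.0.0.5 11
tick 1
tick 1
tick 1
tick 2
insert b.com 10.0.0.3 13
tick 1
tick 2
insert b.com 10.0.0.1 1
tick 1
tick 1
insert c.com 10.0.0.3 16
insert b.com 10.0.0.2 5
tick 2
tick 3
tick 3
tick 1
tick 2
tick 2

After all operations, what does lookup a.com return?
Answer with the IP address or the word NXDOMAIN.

Op 1: tick 1 -> clock=1.
Op 2: tick 1 -> clock=2.
Op 3: tick 3 -> clock=5.
Op 4: tick 3 -> clock=8.
Op 5: insert c.com -> 10.0.0.4 (expiry=8+11=19). clock=8
Op 6: insert b.com -> 10.0.0.5 (expiry=8+11=19). clock=8
Op 7: tick 1 -> clock=9.
Op 8: tick 1 -> clock=10.
Op 9: tick 1 -> clock=11.
Op 10: tick 2 -> clock=13.
Op 11: insert b.com -> 10.0.0.3 (expiry=13+13=26). clock=13
Op 12: tick 1 -> clock=14.
Op 13: tick 2 -> clock=16.
Op 14: insert b.com -> 10.0.0.1 (expiry=16+1=17). clock=16
Op 15: tick 1 -> clock=17. purged={b.com}
Op 16: tick 1 -> clock=18.
Op 17: insert c.com -> 10.0.0.3 (expiry=18+16=34). clock=18
Op 18: insert b.com -> 10.0.0.2 (expiry=18+5=23). clock=18
Op 19: tick 2 -> clock=20.
Op 20: tick 3 -> clock=23. purged={b.com}
Op 21: tick 3 -> clock=26.
Op 22: tick 1 -> clock=27.
Op 23: tick 2 -> clock=29.
Op 24: tick 2 -> clock=31.
lookup a.com: not in cache (expired or never inserted)

Answer: NXDOMAIN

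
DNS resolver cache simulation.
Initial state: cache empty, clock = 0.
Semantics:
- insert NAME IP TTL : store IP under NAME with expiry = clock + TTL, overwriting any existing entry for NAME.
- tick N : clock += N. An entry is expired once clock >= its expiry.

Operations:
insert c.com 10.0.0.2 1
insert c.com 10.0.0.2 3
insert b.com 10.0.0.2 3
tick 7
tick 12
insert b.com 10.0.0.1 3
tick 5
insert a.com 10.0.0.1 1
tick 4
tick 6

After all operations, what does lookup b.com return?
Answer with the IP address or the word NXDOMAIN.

Op 1: insert c.com -> 10.0.0.2 (expiry=0+1=1). clock=0
Op 2: insert c.com -> 10.0.0.2 (expiry=0+3=3). clock=0
Op 3: insert b.com -> 10.0.0.2 (expiry=0+3=3). clock=0
Op 4: tick 7 -> clock=7. purged={b.com,c.com}
Op 5: tick 12 -> clock=19.
Op 6: insert b.com -> 10.0.0.1 (expiry=19+3=22). clock=19
Op 7: tick 5 -> clock=24. purged={b.com}
Op 8: insert a.com -> 10.0.0.1 (expiry=24+1=25). clock=24
Op 9: tick 4 -> clock=28. purged={a.com}
Op 10: tick 6 -> clock=34.
lookup b.com: not in cache (expired or never inserted)

Answer: NXDOMAIN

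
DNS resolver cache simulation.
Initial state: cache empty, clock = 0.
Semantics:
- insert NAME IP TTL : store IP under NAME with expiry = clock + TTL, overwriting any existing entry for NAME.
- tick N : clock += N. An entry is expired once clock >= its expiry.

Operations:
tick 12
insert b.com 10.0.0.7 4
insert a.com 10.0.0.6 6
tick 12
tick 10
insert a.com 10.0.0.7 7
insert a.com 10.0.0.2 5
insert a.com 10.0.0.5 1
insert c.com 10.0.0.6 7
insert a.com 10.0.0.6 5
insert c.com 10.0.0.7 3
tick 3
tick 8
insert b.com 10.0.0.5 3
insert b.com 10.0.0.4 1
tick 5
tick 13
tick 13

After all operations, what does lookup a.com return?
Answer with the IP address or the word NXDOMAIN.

Answer: NXDOMAIN

Derivation:
Op 1: tick 12 -> clock=12.
Op 2: insert b.com -> 10.0.0.7 (expiry=12+4=16). clock=12
Op 3: insert a.com -> 10.0.0.6 (expiry=12+6=18). clock=12
Op 4: tick 12 -> clock=24. purged={a.com,b.com}
Op 5: tick 10 -> clock=34.
Op 6: insert a.com -> 10.0.0.7 (expiry=34+7=41). clock=34
Op 7: insert a.com -> 10.0.0.2 (expiry=34+5=39). clock=34
Op 8: insert a.com -> 10.0.0.5 (expiry=34+1=35). clock=34
Op 9: insert c.com -> 10.0.0.6 (expiry=34+7=41). clock=34
Op 10: insert a.com -> 10.0.0.6 (expiry=34+5=39). clock=34
Op 11: insert c.com -> 10.0.0.7 (expiry=34+3=37). clock=34
Op 12: tick 3 -> clock=37. purged={c.com}
Op 13: tick 8 -> clock=45. purged={a.com}
Op 14: insert b.com -> 10.0.0.5 (expiry=45+3=48). clock=45
Op 15: insert b.com -> 10.0.0.4 (expiry=45+1=46). clock=45
Op 16: tick 5 -> clock=50. purged={b.com}
Op 17: tick 13 -> clock=63.
Op 18: tick 13 -> clock=76.
lookup a.com: not in cache (expired or never inserted)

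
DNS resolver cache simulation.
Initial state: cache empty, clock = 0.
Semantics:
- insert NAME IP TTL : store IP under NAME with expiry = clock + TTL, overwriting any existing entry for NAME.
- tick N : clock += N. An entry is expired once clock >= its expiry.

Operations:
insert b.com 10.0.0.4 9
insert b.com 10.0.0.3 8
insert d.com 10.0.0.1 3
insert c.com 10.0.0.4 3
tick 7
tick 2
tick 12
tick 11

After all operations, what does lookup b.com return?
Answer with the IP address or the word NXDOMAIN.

Answer: NXDOMAIN

Derivation:
Op 1: insert b.com -> 10.0.0.4 (expiry=0+9=9). clock=0
Op 2: insert b.com -> 10.0.0.3 (expiry=0+8=8). clock=0
Op 3: insert d.com -> 10.0.0.1 (expiry=0+3=3). clock=0
Op 4: insert c.com -> 10.0.0.4 (expiry=0+3=3). clock=0
Op 5: tick 7 -> clock=7. purged={c.com,d.com}
Op 6: tick 2 -> clock=9. purged={b.com}
Op 7: tick 12 -> clock=21.
Op 8: tick 11 -> clock=32.
lookup b.com: not in cache (expired or never inserted)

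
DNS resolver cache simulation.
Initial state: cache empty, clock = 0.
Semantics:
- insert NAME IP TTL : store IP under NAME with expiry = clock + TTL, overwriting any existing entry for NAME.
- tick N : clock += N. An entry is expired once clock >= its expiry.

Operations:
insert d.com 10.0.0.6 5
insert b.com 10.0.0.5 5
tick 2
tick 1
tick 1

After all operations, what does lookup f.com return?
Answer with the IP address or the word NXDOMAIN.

Answer: NXDOMAIN

Derivation:
Op 1: insert d.com -> 10.0.0.6 (expiry=0+5=5). clock=0
Op 2: insert b.com -> 10.0.0.5 (expiry=0+5=5). clock=0
Op 3: tick 2 -> clock=2.
Op 4: tick 1 -> clock=3.
Op 5: tick 1 -> clock=4.
lookup f.com: not in cache (expired or never inserted)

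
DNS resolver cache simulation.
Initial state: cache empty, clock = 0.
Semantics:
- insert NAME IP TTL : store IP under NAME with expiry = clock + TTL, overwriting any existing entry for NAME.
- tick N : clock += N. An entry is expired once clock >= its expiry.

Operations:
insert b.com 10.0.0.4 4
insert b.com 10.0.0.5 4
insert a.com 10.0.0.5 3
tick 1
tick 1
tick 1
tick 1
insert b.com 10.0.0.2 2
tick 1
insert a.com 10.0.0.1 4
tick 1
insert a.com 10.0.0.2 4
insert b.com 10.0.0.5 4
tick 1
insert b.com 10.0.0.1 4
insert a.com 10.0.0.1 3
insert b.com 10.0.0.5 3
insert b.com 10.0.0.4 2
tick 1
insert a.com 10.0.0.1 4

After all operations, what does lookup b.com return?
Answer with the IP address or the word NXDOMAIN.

Op 1: insert b.com -> 10.0.0.4 (expiry=0+4=4). clock=0
Op 2: insert b.com -> 10.0.0.5 (expiry=0+4=4). clock=0
Op 3: insert a.com -> 10.0.0.5 (expiry=0+3=3). clock=0
Op 4: tick 1 -> clock=1.
Op 5: tick 1 -> clock=2.
Op 6: tick 1 -> clock=3. purged={a.com}
Op 7: tick 1 -> clock=4. purged={b.com}
Op 8: insert b.com -> 10.0.0.2 (expiry=4+2=6). clock=4
Op 9: tick 1 -> clock=5.
Op 10: insert a.com -> 10.0.0.1 (expiry=5+4=9). clock=5
Op 11: tick 1 -> clock=6. purged={b.com}
Op 12: insert a.com -> 10.0.0.2 (expiry=6+4=10). clock=6
Op 13: insert b.com -> 10.0.0.5 (expiry=6+4=10). clock=6
Op 14: tick 1 -> clock=7.
Op 15: insert b.com -> 10.0.0.1 (expiry=7+4=11). clock=7
Op 16: insert a.com -> 10.0.0.1 (expiry=7+3=10). clock=7
Op 17: insert b.com -> 10.0.0.5 (expiry=7+3=10). clock=7
Op 18: insert b.com -> 10.0.0.4 (expiry=7+2=9). clock=7
Op 19: tick 1 -> clock=8.
Op 20: insert a.com -> 10.0.0.1 (expiry=8+4=12). clock=8
lookup b.com: present, ip=10.0.0.4 expiry=9 > clock=8

Answer: 10.0.0.4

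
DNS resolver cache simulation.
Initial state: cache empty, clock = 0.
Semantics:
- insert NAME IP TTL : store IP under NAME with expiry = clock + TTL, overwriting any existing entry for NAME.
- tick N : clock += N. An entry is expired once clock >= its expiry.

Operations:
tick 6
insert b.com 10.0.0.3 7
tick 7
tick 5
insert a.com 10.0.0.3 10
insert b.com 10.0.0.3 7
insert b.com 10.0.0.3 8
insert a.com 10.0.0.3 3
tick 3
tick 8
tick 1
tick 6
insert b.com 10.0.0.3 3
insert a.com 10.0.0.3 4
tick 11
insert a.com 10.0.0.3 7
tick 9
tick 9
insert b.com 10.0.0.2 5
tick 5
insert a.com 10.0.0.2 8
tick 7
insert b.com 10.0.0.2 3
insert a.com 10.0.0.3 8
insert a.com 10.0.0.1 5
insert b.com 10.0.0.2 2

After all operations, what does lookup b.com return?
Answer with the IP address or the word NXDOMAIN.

Op 1: tick 6 -> clock=6.
Op 2: insert b.com -> 10.0.0.3 (expiry=6+7=13). clock=6
Op 3: tick 7 -> clock=13. purged={b.com}
Op 4: tick 5 -> clock=18.
Op 5: insert a.com -> 10.0.0.3 (expiry=18+10=28). clock=18
Op 6: insert b.com -> 10.0.0.3 (expiry=18+7=25). clock=18
Op 7: insert b.com -> 10.0.0.3 (expiry=18+8=26). clock=18
Op 8: insert a.com -> 10.0.0.3 (expiry=18+3=21). clock=18
Op 9: tick 3 -> clock=21. purged={a.com}
Op 10: tick 8 -> clock=29. purged={b.com}
Op 11: tick 1 -> clock=30.
Op 12: tick 6 -> clock=36.
Op 13: insert b.com -> 10.0.0.3 (expiry=36+3=39). clock=36
Op 14: insert a.com -> 10.0.0.3 (expiry=36+4=40). clock=36
Op 15: tick 11 -> clock=47. purged={a.com,b.com}
Op 16: insert a.com -> 10.0.0.3 (expiry=47+7=54). clock=47
Op 17: tick 9 -> clock=56. purged={a.com}
Op 18: tick 9 -> clock=65.
Op 19: insert b.com -> 10.0.0.2 (expiry=65+5=70). clock=65
Op 20: tick 5 -> clock=70. purged={b.com}
Op 21: insert a.com -> 10.0.0.2 (expiry=70+8=78). clock=70
Op 22: tick 7 -> clock=77.
Op 23: insert b.com -> 10.0.0.2 (expiry=77+3=80). clock=77
Op 24: insert a.com -> 10.0.0.3 (expiry=77+8=85). clock=77
Op 25: insert a.com -> 10.0.0.1 (expiry=77+5=82). clock=77
Op 26: insert b.com -> 10.0.0.2 (expiry=77+2=79). clock=77
lookup b.com: present, ip=10.0.0.2 expiry=79 > clock=77

Answer: 10.0.0.2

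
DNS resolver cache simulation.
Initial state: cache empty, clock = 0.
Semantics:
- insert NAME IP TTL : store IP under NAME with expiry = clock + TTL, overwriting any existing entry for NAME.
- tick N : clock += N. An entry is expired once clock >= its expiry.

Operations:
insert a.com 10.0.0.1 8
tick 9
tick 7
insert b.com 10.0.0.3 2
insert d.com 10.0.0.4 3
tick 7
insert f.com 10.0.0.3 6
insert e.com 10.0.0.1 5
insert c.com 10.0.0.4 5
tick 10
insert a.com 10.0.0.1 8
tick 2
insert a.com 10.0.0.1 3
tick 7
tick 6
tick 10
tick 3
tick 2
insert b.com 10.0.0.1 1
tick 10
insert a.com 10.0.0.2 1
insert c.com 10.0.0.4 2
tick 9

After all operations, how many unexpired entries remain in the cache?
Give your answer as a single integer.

Op 1: insert a.com -> 10.0.0.1 (expiry=0+8=8). clock=0
Op 2: tick 9 -> clock=9. purged={a.com}
Op 3: tick 7 -> clock=16.
Op 4: insert b.com -> 10.0.0.3 (expiry=16+2=18). clock=16
Op 5: insert d.com -> 10.0.0.4 (expiry=16+3=19). clock=16
Op 6: tick 7 -> clock=23. purged={b.com,d.com}
Op 7: insert f.com -> 10.0.0.3 (expiry=23+6=29). clock=23
Op 8: insert e.com -> 10.0.0.1 (expiry=23+5=28). clock=23
Op 9: insert c.com -> 10.0.0.4 (expiry=23+5=28). clock=23
Op 10: tick 10 -> clock=33. purged={c.com,e.com,f.com}
Op 11: insert a.com -> 10.0.0.1 (expiry=33+8=41). clock=33
Op 12: tick 2 -> clock=35.
Op 13: insert a.com -> 10.0.0.1 (expiry=35+3=38). clock=35
Op 14: tick 7 -> clock=42. purged={a.com}
Op 15: tick 6 -> clock=48.
Op 16: tick 10 -> clock=58.
Op 17: tick 3 -> clock=61.
Op 18: tick 2 -> clock=63.
Op 19: insert b.com -> 10.0.0.1 (expiry=63+1=64). clock=63
Op 20: tick 10 -> clock=73. purged={b.com}
Op 21: insert a.com -> 10.0.0.2 (expiry=73+1=74). clock=73
Op 22: insert c.com -> 10.0.0.4 (expiry=73+2=75). clock=73
Op 23: tick 9 -> clock=82. purged={a.com,c.com}
Final cache (unexpired): {} -> size=0

Answer: 0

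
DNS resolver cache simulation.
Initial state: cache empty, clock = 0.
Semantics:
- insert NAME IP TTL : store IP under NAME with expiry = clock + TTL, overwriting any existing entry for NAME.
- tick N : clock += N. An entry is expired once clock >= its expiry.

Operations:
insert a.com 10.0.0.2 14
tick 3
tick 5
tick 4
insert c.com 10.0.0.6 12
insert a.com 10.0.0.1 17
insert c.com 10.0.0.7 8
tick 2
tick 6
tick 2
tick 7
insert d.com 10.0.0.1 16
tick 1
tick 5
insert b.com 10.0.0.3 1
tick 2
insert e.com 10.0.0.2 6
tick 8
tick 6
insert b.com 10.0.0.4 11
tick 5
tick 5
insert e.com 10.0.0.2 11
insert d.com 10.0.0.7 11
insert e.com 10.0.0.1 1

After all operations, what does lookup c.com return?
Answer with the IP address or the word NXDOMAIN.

Op 1: insert a.com -> 10.0.0.2 (expiry=0+14=14). clock=0
Op 2: tick 3 -> clock=3.
Op 3: tick 5 -> clock=8.
Op 4: tick 4 -> clock=12.
Op 5: insert c.com -> 10.0.0.6 (expiry=12+12=24). clock=12
Op 6: insert a.com -> 10.0.0.1 (expiry=12+17=29). clock=12
Op 7: insert c.com -> 10.0.0.7 (expiry=12+8=20). clock=12
Op 8: tick 2 -> clock=14.
Op 9: tick 6 -> clock=20. purged={c.com}
Op 10: tick 2 -> clock=22.
Op 11: tick 7 -> clock=29. purged={a.com}
Op 12: insert d.com -> 10.0.0.1 (expiry=29+16=45). clock=29
Op 13: tick 1 -> clock=30.
Op 14: tick 5 -> clock=35.
Op 15: insert b.com -> 10.0.0.3 (expiry=35+1=36). clock=35
Op 16: tick 2 -> clock=37. purged={b.com}
Op 17: insert e.com -> 10.0.0.2 (expiry=37+6=43). clock=37
Op 18: tick 8 -> clock=45. purged={d.com,e.com}
Op 19: tick 6 -> clock=51.
Op 20: insert b.com -> 10.0.0.4 (expiry=51+11=62). clock=51
Op 21: tick 5 -> clock=56.
Op 22: tick 5 -> clock=61.
Op 23: insert e.com -> 10.0.0.2 (expiry=61+11=72). clock=61
Op 24: insert d.com -> 10.0.0.7 (expiry=61+11=72). clock=61
Op 25: insert e.com -> 10.0.0.1 (expiry=61+1=62). clock=61
lookup c.com: not in cache (expired or never inserted)

Answer: NXDOMAIN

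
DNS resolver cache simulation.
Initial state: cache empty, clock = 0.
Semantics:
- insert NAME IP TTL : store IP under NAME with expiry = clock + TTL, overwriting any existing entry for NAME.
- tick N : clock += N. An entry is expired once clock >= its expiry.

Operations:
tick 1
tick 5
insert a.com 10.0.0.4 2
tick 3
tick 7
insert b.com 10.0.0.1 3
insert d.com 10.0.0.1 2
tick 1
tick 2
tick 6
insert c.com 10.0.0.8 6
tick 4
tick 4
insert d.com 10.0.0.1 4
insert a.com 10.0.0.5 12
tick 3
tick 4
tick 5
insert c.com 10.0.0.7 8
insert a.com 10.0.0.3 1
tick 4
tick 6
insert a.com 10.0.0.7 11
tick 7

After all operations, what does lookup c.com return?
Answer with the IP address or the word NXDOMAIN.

Op 1: tick 1 -> clock=1.
Op 2: tick 5 -> clock=6.
Op 3: insert a.com -> 10.0.0.4 (expiry=6+2=8). clock=6
Op 4: tick 3 -> clock=9. purged={a.com}
Op 5: tick 7 -> clock=16.
Op 6: insert b.com -> 10.0.0.1 (expiry=16+3=19). clock=16
Op 7: insert d.com -> 10.0.0.1 (expiry=16+2=18). clock=16
Op 8: tick 1 -> clock=17.
Op 9: tick 2 -> clock=19. purged={b.com,d.com}
Op 10: tick 6 -> clock=25.
Op 11: insert c.com -> 10.0.0.8 (expiry=25+6=31). clock=25
Op 12: tick 4 -> clock=29.
Op 13: tick 4 -> clock=33. purged={c.com}
Op 14: insert d.com -> 10.0.0.1 (expiry=33+4=37). clock=33
Op 15: insert a.com -> 10.0.0.5 (expiry=33+12=45). clock=33
Op 16: tick 3 -> clock=36.
Op 17: tick 4 -> clock=40. purged={d.com}
Op 18: tick 5 -> clock=45. purged={a.com}
Op 19: insert c.com -> 10.0.0.7 (expiry=45+8=53). clock=45
Op 20: insert a.com -> 10.0.0.3 (expiry=45+1=46). clock=45
Op 21: tick 4 -> clock=49. purged={a.com}
Op 22: tick 6 -> clock=55. purged={c.com}
Op 23: insert a.com -> 10.0.0.7 (expiry=55+11=66). clock=55
Op 24: tick 7 -> clock=62.
lookup c.com: not in cache (expired or never inserted)

Answer: NXDOMAIN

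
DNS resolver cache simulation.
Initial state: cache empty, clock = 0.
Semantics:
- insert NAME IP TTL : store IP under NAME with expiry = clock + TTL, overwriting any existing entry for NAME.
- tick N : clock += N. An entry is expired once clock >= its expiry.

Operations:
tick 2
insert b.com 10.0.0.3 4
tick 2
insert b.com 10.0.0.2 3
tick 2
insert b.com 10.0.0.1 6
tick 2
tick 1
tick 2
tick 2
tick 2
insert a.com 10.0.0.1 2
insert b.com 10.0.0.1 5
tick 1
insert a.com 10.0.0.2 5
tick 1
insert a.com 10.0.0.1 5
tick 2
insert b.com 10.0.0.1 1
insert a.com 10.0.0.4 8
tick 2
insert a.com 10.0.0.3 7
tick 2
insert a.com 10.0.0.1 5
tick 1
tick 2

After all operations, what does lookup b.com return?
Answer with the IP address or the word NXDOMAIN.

Answer: NXDOMAIN

Derivation:
Op 1: tick 2 -> clock=2.
Op 2: insert b.com -> 10.0.0.3 (expiry=2+4=6). clock=2
Op 3: tick 2 -> clock=4.
Op 4: insert b.com -> 10.0.0.2 (expiry=4+3=7). clock=4
Op 5: tick 2 -> clock=6.
Op 6: insert b.com -> 10.0.0.1 (expiry=6+6=12). clock=6
Op 7: tick 2 -> clock=8.
Op 8: tick 1 -> clock=9.
Op 9: tick 2 -> clock=11.
Op 10: tick 2 -> clock=13. purged={b.com}
Op 11: tick 2 -> clock=15.
Op 12: insert a.com -> 10.0.0.1 (expiry=15+2=17). clock=15
Op 13: insert b.com -> 10.0.0.1 (expiry=15+5=20). clock=15
Op 14: tick 1 -> clock=16.
Op 15: insert a.com -> 10.0.0.2 (expiry=16+5=21). clock=16
Op 16: tick 1 -> clock=17.
Op 17: insert a.com -> 10.0.0.1 (expiry=17+5=22). clock=17
Op 18: tick 2 -> clock=19.
Op 19: insert b.com -> 10.0.0.1 (expiry=19+1=20). clock=19
Op 20: insert a.com -> 10.0.0.4 (expiry=19+8=27). clock=19
Op 21: tick 2 -> clock=21. purged={b.com}
Op 22: insert a.com -> 10.0.0.3 (expiry=21+7=28). clock=21
Op 23: tick 2 -> clock=23.
Op 24: insert a.com -> 10.0.0.1 (expiry=23+5=28). clock=23
Op 25: tick 1 -> clock=24.
Op 26: tick 2 -> clock=26.
lookup b.com: not in cache (expired or never inserted)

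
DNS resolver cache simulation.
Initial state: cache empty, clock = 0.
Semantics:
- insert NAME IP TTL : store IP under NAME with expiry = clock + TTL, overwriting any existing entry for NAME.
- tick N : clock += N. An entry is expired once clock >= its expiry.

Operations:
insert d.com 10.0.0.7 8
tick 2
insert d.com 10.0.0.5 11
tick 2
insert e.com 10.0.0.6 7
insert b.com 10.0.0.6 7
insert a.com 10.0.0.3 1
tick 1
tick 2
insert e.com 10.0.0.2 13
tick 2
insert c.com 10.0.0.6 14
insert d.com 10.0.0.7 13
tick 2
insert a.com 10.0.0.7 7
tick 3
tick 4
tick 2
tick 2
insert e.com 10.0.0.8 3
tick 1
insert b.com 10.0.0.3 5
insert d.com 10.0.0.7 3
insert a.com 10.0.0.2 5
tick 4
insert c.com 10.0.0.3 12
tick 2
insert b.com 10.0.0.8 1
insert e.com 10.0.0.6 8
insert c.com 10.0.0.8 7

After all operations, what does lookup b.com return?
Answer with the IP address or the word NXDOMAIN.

Answer: 10.0.0.8

Derivation:
Op 1: insert d.com -> 10.0.0.7 (expiry=0+8=8). clock=0
Op 2: tick 2 -> clock=2.
Op 3: insert d.com -> 10.0.0.5 (expiry=2+11=13). clock=2
Op 4: tick 2 -> clock=4.
Op 5: insert e.com -> 10.0.0.6 (expiry=4+7=11). clock=4
Op 6: insert b.com -> 10.0.0.6 (expiry=4+7=11). clock=4
Op 7: insert a.com -> 10.0.0.3 (expiry=4+1=5). clock=4
Op 8: tick 1 -> clock=5. purged={a.com}
Op 9: tick 2 -> clock=7.
Op 10: insert e.com -> 10.0.0.2 (expiry=7+13=20). clock=7
Op 11: tick 2 -> clock=9.
Op 12: insert c.com -> 10.0.0.6 (expiry=9+14=23). clock=9
Op 13: insert d.com -> 10.0.0.7 (expiry=9+13=22). clock=9
Op 14: tick 2 -> clock=11. purged={b.com}
Op 15: insert a.com -> 10.0.0.7 (expiry=11+7=18). clock=11
Op 16: tick 3 -> clock=14.
Op 17: tick 4 -> clock=18. purged={a.com}
Op 18: tick 2 -> clock=20. purged={e.com}
Op 19: tick 2 -> clock=22. purged={d.com}
Op 20: insert e.com -> 10.0.0.8 (expiry=22+3=25). clock=22
Op 21: tick 1 -> clock=23. purged={c.com}
Op 22: insert b.com -> 10.0.0.3 (expiry=23+5=28). clock=23
Op 23: insert d.com -> 10.0.0.7 (expiry=23+3=26). clock=23
Op 24: insert a.com -> 10.0.0.2 (expiry=23+5=28). clock=23
Op 25: tick 4 -> clock=27. purged={d.com,e.com}
Op 26: insert c.com -> 10.0.0.3 (expiry=27+12=39). clock=27
Op 27: tick 2 -> clock=29. purged={a.com,b.com}
Op 28: insert b.com -> 10.0.0.8 (expiry=29+1=30). clock=29
Op 29: insert e.com -> 10.0.0.6 (expiry=29+8=37). clock=29
Op 30: insert c.com -> 10.0.0.8 (expiry=29+7=36). clock=29
lookup b.com: present, ip=10.0.0.8 expiry=30 > clock=29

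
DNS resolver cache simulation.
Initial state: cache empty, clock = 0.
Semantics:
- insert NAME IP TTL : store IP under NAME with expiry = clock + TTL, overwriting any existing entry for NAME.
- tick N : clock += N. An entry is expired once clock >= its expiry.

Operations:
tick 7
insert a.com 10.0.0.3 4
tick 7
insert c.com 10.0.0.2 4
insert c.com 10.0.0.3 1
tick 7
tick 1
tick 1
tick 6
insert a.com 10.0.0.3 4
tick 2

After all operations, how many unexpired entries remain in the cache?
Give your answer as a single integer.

Answer: 1

Derivation:
Op 1: tick 7 -> clock=7.
Op 2: insert a.com -> 10.0.0.3 (expiry=7+4=11). clock=7
Op 3: tick 7 -> clock=14. purged={a.com}
Op 4: insert c.com -> 10.0.0.2 (expiry=14+4=18). clock=14
Op 5: insert c.com -> 10.0.0.3 (expiry=14+1=15). clock=14
Op 6: tick 7 -> clock=21. purged={c.com}
Op 7: tick 1 -> clock=22.
Op 8: tick 1 -> clock=23.
Op 9: tick 6 -> clock=29.
Op 10: insert a.com -> 10.0.0.3 (expiry=29+4=33). clock=29
Op 11: tick 2 -> clock=31.
Final cache (unexpired): {a.com} -> size=1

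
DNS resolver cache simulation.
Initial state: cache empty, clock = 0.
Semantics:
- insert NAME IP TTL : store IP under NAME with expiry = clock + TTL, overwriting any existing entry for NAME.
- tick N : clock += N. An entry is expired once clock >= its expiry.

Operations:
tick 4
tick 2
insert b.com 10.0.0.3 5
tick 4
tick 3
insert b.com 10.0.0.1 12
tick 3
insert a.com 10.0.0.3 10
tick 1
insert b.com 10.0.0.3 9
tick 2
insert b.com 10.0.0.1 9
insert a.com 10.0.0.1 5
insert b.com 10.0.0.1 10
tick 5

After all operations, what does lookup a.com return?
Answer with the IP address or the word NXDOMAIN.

Op 1: tick 4 -> clock=4.
Op 2: tick 2 -> clock=6.
Op 3: insert b.com -> 10.0.0.3 (expiry=6+5=11). clock=6
Op 4: tick 4 -> clock=10.
Op 5: tick 3 -> clock=13. purged={b.com}
Op 6: insert b.com -> 10.0.0.1 (expiry=13+12=25). clock=13
Op 7: tick 3 -> clock=16.
Op 8: insert a.com -> 10.0.0.3 (expiry=16+10=26). clock=16
Op 9: tick 1 -> clock=17.
Op 10: insert b.com -> 10.0.0.3 (expiry=17+9=26). clock=17
Op 11: tick 2 -> clock=19.
Op 12: insert b.com -> 10.0.0.1 (expiry=19+9=28). clock=19
Op 13: insert a.com -> 10.0.0.1 (expiry=19+5=24). clock=19
Op 14: insert b.com -> 10.0.0.1 (expiry=19+10=29). clock=19
Op 15: tick 5 -> clock=24. purged={a.com}
lookup a.com: not in cache (expired or never inserted)

Answer: NXDOMAIN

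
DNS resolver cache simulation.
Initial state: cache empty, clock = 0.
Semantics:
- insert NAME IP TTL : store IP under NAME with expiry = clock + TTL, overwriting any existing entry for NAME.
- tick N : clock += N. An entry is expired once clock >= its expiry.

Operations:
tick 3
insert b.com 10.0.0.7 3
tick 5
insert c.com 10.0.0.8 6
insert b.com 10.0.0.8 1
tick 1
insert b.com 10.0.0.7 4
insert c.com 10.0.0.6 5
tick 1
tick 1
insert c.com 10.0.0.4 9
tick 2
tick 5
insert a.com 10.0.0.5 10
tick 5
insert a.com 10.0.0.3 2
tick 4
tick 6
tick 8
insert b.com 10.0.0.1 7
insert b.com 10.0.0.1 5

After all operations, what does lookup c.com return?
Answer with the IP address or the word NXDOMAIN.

Op 1: tick 3 -> clock=3.
Op 2: insert b.com -> 10.0.0.7 (expiry=3+3=6). clock=3
Op 3: tick 5 -> clock=8. purged={b.com}
Op 4: insert c.com -> 10.0.0.8 (expiry=8+6=14). clock=8
Op 5: insert b.com -> 10.0.0.8 (expiry=8+1=9). clock=8
Op 6: tick 1 -> clock=9. purged={b.com}
Op 7: insert b.com -> 10.0.0.7 (expiry=9+4=13). clock=9
Op 8: insert c.com -> 10.0.0.6 (expiry=9+5=14). clock=9
Op 9: tick 1 -> clock=10.
Op 10: tick 1 -> clock=11.
Op 11: insert c.com -> 10.0.0.4 (expiry=11+9=20). clock=11
Op 12: tick 2 -> clock=13. purged={b.com}
Op 13: tick 5 -> clock=18.
Op 14: insert a.com -> 10.0.0.5 (expiry=18+10=28). clock=18
Op 15: tick 5 -> clock=23. purged={c.com}
Op 16: insert a.com -> 10.0.0.3 (expiry=23+2=25). clock=23
Op 17: tick 4 -> clock=27. purged={a.com}
Op 18: tick 6 -> clock=33.
Op 19: tick 8 -> clock=41.
Op 20: insert b.com -> 10.0.0.1 (expiry=41+7=48). clock=41
Op 21: insert b.com -> 10.0.0.1 (expiry=41+5=46). clock=41
lookup c.com: not in cache (expired or never inserted)

Answer: NXDOMAIN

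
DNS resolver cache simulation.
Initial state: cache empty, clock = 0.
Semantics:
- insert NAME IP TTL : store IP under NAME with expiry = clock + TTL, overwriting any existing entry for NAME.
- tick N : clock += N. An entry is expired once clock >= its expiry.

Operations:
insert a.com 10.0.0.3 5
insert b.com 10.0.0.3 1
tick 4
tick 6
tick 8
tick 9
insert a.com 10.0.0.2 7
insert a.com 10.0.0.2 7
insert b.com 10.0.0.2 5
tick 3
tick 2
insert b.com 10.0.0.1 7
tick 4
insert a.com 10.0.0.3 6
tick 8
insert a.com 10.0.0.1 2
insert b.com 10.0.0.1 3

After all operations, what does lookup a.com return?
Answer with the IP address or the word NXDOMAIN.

Answer: 10.0.0.1

Derivation:
Op 1: insert a.com -> 10.0.0.3 (expiry=0+5=5). clock=0
Op 2: insert b.com -> 10.0.0.3 (expiry=0+1=1). clock=0
Op 3: tick 4 -> clock=4. purged={b.com}
Op 4: tick 6 -> clock=10. purged={a.com}
Op 5: tick 8 -> clock=18.
Op 6: tick 9 -> clock=27.
Op 7: insert a.com -> 10.0.0.2 (expiry=27+7=34). clock=27
Op 8: insert a.com -> 10.0.0.2 (expiry=27+7=34). clock=27
Op 9: insert b.com -> 10.0.0.2 (expiry=27+5=32). clock=27
Op 10: tick 3 -> clock=30.
Op 11: tick 2 -> clock=32. purged={b.com}
Op 12: insert b.com -> 10.0.0.1 (expiry=32+7=39). clock=32
Op 13: tick 4 -> clock=36. purged={a.com}
Op 14: insert a.com -> 10.0.0.3 (expiry=36+6=42). clock=36
Op 15: tick 8 -> clock=44. purged={a.com,b.com}
Op 16: insert a.com -> 10.0.0.1 (expiry=44+2=46). clock=44
Op 17: insert b.com -> 10.0.0.1 (expiry=44+3=47). clock=44
lookup a.com: present, ip=10.0.0.1 expiry=46 > clock=44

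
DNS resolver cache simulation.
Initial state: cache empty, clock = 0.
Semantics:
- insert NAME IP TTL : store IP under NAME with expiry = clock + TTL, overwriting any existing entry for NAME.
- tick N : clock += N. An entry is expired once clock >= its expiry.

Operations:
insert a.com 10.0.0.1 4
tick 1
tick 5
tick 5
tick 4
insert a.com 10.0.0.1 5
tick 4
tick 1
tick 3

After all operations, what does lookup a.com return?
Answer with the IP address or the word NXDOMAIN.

Answer: NXDOMAIN

Derivation:
Op 1: insert a.com -> 10.0.0.1 (expiry=0+4=4). clock=0
Op 2: tick 1 -> clock=1.
Op 3: tick 5 -> clock=6. purged={a.com}
Op 4: tick 5 -> clock=11.
Op 5: tick 4 -> clock=15.
Op 6: insert a.com -> 10.0.0.1 (expiry=15+5=20). clock=15
Op 7: tick 4 -> clock=19.
Op 8: tick 1 -> clock=20. purged={a.com}
Op 9: tick 3 -> clock=23.
lookup a.com: not in cache (expired or never inserted)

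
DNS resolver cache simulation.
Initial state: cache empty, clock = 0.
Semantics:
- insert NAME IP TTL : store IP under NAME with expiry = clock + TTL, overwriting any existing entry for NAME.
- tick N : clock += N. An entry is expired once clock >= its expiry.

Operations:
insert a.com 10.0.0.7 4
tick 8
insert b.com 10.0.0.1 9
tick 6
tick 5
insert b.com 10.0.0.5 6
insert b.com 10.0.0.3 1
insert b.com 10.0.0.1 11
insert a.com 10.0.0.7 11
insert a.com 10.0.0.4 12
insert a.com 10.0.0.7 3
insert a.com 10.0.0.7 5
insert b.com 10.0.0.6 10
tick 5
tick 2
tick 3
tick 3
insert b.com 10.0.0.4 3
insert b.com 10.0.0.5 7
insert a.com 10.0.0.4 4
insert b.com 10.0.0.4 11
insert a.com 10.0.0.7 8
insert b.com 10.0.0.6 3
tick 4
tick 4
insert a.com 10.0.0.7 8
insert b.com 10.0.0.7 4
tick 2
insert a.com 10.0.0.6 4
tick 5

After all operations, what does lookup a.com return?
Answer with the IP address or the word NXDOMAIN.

Op 1: insert a.com -> 10.0.0.7 (expiry=0+4=4). clock=0
Op 2: tick 8 -> clock=8. purged={a.com}
Op 3: insert b.com -> 10.0.0.1 (expiry=8+9=17). clock=8
Op 4: tick 6 -> clock=14.
Op 5: tick 5 -> clock=19. purged={b.com}
Op 6: insert b.com -> 10.0.0.5 (expiry=19+6=25). clock=19
Op 7: insert b.com -> 10.0.0.3 (expiry=19+1=20). clock=19
Op 8: insert b.com -> 10.0.0.1 (expiry=19+11=30). clock=19
Op 9: insert a.com -> 10.0.0.7 (expiry=19+11=30). clock=19
Op 10: insert a.com -> 10.0.0.4 (expiry=19+12=31). clock=19
Op 11: insert a.com -> 10.0.0.7 (expiry=19+3=22). clock=19
Op 12: insert a.com -> 10.0.0.7 (expiry=19+5=24). clock=19
Op 13: insert b.com -> 10.0.0.6 (expiry=19+10=29). clock=19
Op 14: tick 5 -> clock=24. purged={a.com}
Op 15: tick 2 -> clock=26.
Op 16: tick 3 -> clock=29. purged={b.com}
Op 17: tick 3 -> clock=32.
Op 18: insert b.com -> 10.0.0.4 (expiry=32+3=35). clock=32
Op 19: insert b.com -> 10.0.0.5 (expiry=32+7=39). clock=32
Op 20: insert a.com -> 10.0.0.4 (expiry=32+4=36). clock=32
Op 21: insert b.com -> 10.0.0.4 (expiry=32+11=43). clock=32
Op 22: insert a.com -> 10.0.0.7 (expiry=32+8=40). clock=32
Op 23: insert b.com -> 10.0.0.6 (expiry=32+3=35). clock=32
Op 24: tick 4 -> clock=36. purged={b.com}
Op 25: tick 4 -> clock=40. purged={a.com}
Op 26: insert a.com -> 10.0.0.7 (expiry=40+8=48). clock=40
Op 27: insert b.com -> 10.0.0.7 (expiry=40+4=44). clock=40
Op 28: tick 2 -> clock=42.
Op 29: insert a.com -> 10.0.0.6 (expiry=42+4=46). clock=42
Op 30: tick 5 -> clock=47. purged={a.com,b.com}
lookup a.com: not in cache (expired or never inserted)

Answer: NXDOMAIN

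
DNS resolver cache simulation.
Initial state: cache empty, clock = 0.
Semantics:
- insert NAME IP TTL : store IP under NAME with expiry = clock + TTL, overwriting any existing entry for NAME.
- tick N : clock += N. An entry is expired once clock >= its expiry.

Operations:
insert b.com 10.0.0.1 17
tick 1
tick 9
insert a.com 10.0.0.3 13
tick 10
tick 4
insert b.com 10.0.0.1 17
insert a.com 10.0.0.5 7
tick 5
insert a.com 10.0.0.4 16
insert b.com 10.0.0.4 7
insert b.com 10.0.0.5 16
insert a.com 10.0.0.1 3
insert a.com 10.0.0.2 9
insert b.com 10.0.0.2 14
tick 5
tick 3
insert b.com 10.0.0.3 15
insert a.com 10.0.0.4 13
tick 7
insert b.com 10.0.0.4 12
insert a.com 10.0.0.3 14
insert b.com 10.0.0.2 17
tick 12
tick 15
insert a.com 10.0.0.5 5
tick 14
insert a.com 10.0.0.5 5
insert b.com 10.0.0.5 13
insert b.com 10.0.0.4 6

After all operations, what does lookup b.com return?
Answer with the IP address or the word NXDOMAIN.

Answer: 10.0.0.4

Derivation:
Op 1: insert b.com -> 10.0.0.1 (expiry=0+17=17). clock=0
Op 2: tick 1 -> clock=1.
Op 3: tick 9 -> clock=10.
Op 4: insert a.com -> 10.0.0.3 (expiry=10+13=23). clock=10
Op 5: tick 10 -> clock=20. purged={b.com}
Op 6: tick 4 -> clock=24. purged={a.com}
Op 7: insert b.com -> 10.0.0.1 (expiry=24+17=41). clock=24
Op 8: insert a.com -> 10.0.0.5 (expiry=24+7=31). clock=24
Op 9: tick 5 -> clock=29.
Op 10: insert a.com -> 10.0.0.4 (expiry=29+16=45). clock=29
Op 11: insert b.com -> 10.0.0.4 (expiry=29+7=36). clock=29
Op 12: insert b.com -> 10.0.0.5 (expiry=29+16=45). clock=29
Op 13: insert a.com -> 10.0.0.1 (expiry=29+3=32). clock=29
Op 14: insert a.com -> 10.0.0.2 (expiry=29+9=38). clock=29
Op 15: insert b.com -> 10.0.0.2 (expiry=29+14=43). clock=29
Op 16: tick 5 -> clock=34.
Op 17: tick 3 -> clock=37.
Op 18: insert b.com -> 10.0.0.3 (expiry=37+15=52). clock=37
Op 19: insert a.com -> 10.0.0.4 (expiry=37+13=50). clock=37
Op 20: tick 7 -> clock=44.
Op 21: insert b.com -> 10.0.0.4 (expiry=44+12=56). clock=44
Op 22: insert a.com -> 10.0.0.3 (expiry=44+14=58). clock=44
Op 23: insert b.com -> 10.0.0.2 (expiry=44+17=61). clock=44
Op 24: tick 12 -> clock=56.
Op 25: tick 15 -> clock=71. purged={a.com,b.com}
Op 26: insert a.com -> 10.0.0.5 (expiry=71+5=76). clock=71
Op 27: tick 14 -> clock=85. purged={a.com}
Op 28: insert a.com -> 10.0.0.5 (expiry=85+5=90). clock=85
Op 29: insert b.com -> 10.0.0.5 (expiry=85+13=98). clock=85
Op 30: insert b.com -> 10.0.0.4 (expiry=85+6=91). clock=85
lookup b.com: present, ip=10.0.0.4 expiry=91 > clock=85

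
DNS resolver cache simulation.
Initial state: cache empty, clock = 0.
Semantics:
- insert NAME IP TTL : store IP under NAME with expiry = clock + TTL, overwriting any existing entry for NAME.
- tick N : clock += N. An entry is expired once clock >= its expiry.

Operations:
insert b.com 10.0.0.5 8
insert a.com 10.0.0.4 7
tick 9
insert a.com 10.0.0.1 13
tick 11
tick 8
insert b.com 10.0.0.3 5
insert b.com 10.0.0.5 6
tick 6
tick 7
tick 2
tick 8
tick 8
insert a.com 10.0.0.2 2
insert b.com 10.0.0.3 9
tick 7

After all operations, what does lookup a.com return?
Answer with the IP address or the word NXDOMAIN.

Answer: NXDOMAIN

Derivation:
Op 1: insert b.com -> 10.0.0.5 (expiry=0+8=8). clock=0
Op 2: insert a.com -> 10.0.0.4 (expiry=0+7=7). clock=0
Op 3: tick 9 -> clock=9. purged={a.com,b.com}
Op 4: insert a.com -> 10.0.0.1 (expiry=9+13=22). clock=9
Op 5: tick 11 -> clock=20.
Op 6: tick 8 -> clock=28. purged={a.com}
Op 7: insert b.com -> 10.0.0.3 (expiry=28+5=33). clock=28
Op 8: insert b.com -> 10.0.0.5 (expiry=28+6=34). clock=28
Op 9: tick 6 -> clock=34. purged={b.com}
Op 10: tick 7 -> clock=41.
Op 11: tick 2 -> clock=43.
Op 12: tick 8 -> clock=51.
Op 13: tick 8 -> clock=59.
Op 14: insert a.com -> 10.0.0.2 (expiry=59+2=61). clock=59
Op 15: insert b.com -> 10.0.0.3 (expiry=59+9=68). clock=59
Op 16: tick 7 -> clock=66. purged={a.com}
lookup a.com: not in cache (expired or never inserted)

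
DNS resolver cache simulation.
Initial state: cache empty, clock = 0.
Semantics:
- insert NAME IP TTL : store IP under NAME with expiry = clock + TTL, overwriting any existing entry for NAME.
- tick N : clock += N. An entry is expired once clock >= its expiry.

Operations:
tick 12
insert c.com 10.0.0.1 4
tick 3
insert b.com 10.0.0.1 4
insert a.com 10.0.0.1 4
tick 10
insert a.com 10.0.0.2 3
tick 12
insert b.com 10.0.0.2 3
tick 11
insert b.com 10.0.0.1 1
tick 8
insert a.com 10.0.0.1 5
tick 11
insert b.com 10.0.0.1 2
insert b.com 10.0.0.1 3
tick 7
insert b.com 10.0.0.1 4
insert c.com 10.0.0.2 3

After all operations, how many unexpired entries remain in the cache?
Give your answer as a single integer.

Answer: 2

Derivation:
Op 1: tick 12 -> clock=12.
Op 2: insert c.com -> 10.0.0.1 (expiry=12+4=16). clock=12
Op 3: tick 3 -> clock=15.
Op 4: insert b.com -> 10.0.0.1 (expiry=15+4=19). clock=15
Op 5: insert a.com -> 10.0.0.1 (expiry=15+4=19). clock=15
Op 6: tick 10 -> clock=25. purged={a.com,b.com,c.com}
Op 7: insert a.com -> 10.0.0.2 (expiry=25+3=28). clock=25
Op 8: tick 12 -> clock=37. purged={a.com}
Op 9: insert b.com -> 10.0.0.2 (expiry=37+3=40). clock=37
Op 10: tick 11 -> clock=48. purged={b.com}
Op 11: insert b.com -> 10.0.0.1 (expiry=48+1=49). clock=48
Op 12: tick 8 -> clock=56. purged={b.com}
Op 13: insert a.com -> 10.0.0.1 (expiry=56+5=61). clock=56
Op 14: tick 11 -> clock=67. purged={a.com}
Op 15: insert b.com -> 10.0.0.1 (expiry=67+2=69). clock=67
Op 16: insert b.com -> 10.0.0.1 (expiry=67+3=70). clock=67
Op 17: tick 7 -> clock=74. purged={b.com}
Op 18: insert b.com -> 10.0.0.1 (expiry=74+4=78). clock=74
Op 19: insert c.com -> 10.0.0.2 (expiry=74+3=77). clock=74
Final cache (unexpired): {b.com,c.com} -> size=2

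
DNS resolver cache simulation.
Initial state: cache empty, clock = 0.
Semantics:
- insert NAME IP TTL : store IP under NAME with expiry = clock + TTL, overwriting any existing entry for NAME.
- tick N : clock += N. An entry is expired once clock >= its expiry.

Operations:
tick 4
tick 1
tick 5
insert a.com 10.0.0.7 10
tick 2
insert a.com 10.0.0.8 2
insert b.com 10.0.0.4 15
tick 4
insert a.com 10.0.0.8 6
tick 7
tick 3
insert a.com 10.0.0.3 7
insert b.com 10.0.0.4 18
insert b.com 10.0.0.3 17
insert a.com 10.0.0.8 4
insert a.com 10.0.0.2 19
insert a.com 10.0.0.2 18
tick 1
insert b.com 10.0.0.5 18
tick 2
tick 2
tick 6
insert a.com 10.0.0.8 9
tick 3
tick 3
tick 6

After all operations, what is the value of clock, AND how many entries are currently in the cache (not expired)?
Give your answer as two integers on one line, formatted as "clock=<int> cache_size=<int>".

Op 1: tick 4 -> clock=4.
Op 2: tick 1 -> clock=5.
Op 3: tick 5 -> clock=10.
Op 4: insert a.com -> 10.0.0.7 (expiry=10+10=20). clock=10
Op 5: tick 2 -> clock=12.
Op 6: insert a.com -> 10.0.0.8 (expiry=12+2=14). clock=12
Op 7: insert b.com -> 10.0.0.4 (expiry=12+15=27). clock=12
Op 8: tick 4 -> clock=16. purged={a.com}
Op 9: insert a.com -> 10.0.0.8 (expiry=16+6=22). clock=16
Op 10: tick 7 -> clock=23. purged={a.com}
Op 11: tick 3 -> clock=26.
Op 12: insert a.com -> 10.0.0.3 (expiry=26+7=33). clock=26
Op 13: insert b.com -> 10.0.0.4 (expiry=26+18=44). clock=26
Op 14: insert b.com -> 10.0.0.3 (expiry=26+17=43). clock=26
Op 15: insert a.com -> 10.0.0.8 (expiry=26+4=30). clock=26
Op 16: insert a.com -> 10.0.0.2 (expiry=26+19=45). clock=26
Op 17: insert a.com -> 10.0.0.2 (expiry=26+18=44). clock=26
Op 18: tick 1 -> clock=27.
Op 19: insert b.com -> 10.0.0.5 (expiry=27+18=45). clock=27
Op 20: tick 2 -> clock=29.
Op 21: tick 2 -> clock=31.
Op 22: tick 6 -> clock=37.
Op 23: insert a.com -> 10.0.0.8 (expiry=37+9=46). clock=37
Op 24: tick 3 -> clock=40.
Op 25: tick 3 -> clock=43.
Op 26: tick 6 -> clock=49. purged={a.com,b.com}
Final clock = 49
Final cache (unexpired): {} -> size=0

Answer: clock=49 cache_size=0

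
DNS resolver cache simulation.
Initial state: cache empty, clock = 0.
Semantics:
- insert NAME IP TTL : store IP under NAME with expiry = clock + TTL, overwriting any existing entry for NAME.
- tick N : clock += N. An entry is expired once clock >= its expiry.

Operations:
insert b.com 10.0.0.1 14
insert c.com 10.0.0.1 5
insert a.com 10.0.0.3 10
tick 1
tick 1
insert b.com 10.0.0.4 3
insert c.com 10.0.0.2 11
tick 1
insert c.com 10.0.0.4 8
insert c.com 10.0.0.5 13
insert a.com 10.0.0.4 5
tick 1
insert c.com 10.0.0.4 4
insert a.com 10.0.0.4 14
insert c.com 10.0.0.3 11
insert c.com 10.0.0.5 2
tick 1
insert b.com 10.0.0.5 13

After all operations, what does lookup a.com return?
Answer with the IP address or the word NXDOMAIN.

Answer: 10.0.0.4

Derivation:
Op 1: insert b.com -> 10.0.0.1 (expiry=0+14=14). clock=0
Op 2: insert c.com -> 10.0.0.1 (expiry=0+5=5). clock=0
Op 3: insert a.com -> 10.0.0.3 (expiry=0+10=10). clock=0
Op 4: tick 1 -> clock=1.
Op 5: tick 1 -> clock=2.
Op 6: insert b.com -> 10.0.0.4 (expiry=2+3=5). clock=2
Op 7: insert c.com -> 10.0.0.2 (expiry=2+11=13). clock=2
Op 8: tick 1 -> clock=3.
Op 9: insert c.com -> 10.0.0.4 (expiry=3+8=11). clock=3
Op 10: insert c.com -> 10.0.0.5 (expiry=3+13=16). clock=3
Op 11: insert a.com -> 10.0.0.4 (expiry=3+5=8). clock=3
Op 12: tick 1 -> clock=4.
Op 13: insert c.com -> 10.0.0.4 (expiry=4+4=8). clock=4
Op 14: insert a.com -> 10.0.0.4 (expiry=4+14=18). clock=4
Op 15: insert c.com -> 10.0.0.3 (expiry=4+11=15). clock=4
Op 16: insert c.com -> 10.0.0.5 (expiry=4+2=6). clock=4
Op 17: tick 1 -> clock=5. purged={b.com}
Op 18: insert b.com -> 10.0.0.5 (expiry=5+13=18). clock=5
lookup a.com: present, ip=10.0.0.4 expiry=18 > clock=5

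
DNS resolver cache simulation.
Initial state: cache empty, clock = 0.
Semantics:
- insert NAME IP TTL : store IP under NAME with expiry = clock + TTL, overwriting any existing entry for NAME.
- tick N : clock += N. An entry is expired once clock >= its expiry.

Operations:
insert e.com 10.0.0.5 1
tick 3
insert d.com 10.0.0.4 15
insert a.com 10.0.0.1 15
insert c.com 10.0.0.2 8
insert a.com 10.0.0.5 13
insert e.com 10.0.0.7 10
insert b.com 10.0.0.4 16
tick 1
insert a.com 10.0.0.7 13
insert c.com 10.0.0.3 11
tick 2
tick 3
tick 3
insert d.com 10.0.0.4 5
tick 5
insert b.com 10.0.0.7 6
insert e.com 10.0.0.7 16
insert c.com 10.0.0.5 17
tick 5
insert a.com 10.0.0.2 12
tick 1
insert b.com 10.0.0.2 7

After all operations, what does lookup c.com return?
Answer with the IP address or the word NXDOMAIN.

Answer: 10.0.0.5

Derivation:
Op 1: insert e.com -> 10.0.0.5 (expiry=0+1=1). clock=0
Op 2: tick 3 -> clock=3. purged={e.com}
Op 3: insert d.com -> 10.0.0.4 (expiry=3+15=18). clock=3
Op 4: insert a.com -> 10.0.0.1 (expiry=3+15=18). clock=3
Op 5: insert c.com -> 10.0.0.2 (expiry=3+8=11). clock=3
Op 6: insert a.com -> 10.0.0.5 (expiry=3+13=16). clock=3
Op 7: insert e.com -> 10.0.0.7 (expiry=3+10=13). clock=3
Op 8: insert b.com -> 10.0.0.4 (expiry=3+16=19). clock=3
Op 9: tick 1 -> clock=4.
Op 10: insert a.com -> 10.0.0.7 (expiry=4+13=17). clock=4
Op 11: insert c.com -> 10.0.0.3 (expiry=4+11=15). clock=4
Op 12: tick 2 -> clock=6.
Op 13: tick 3 -> clock=9.
Op 14: tick 3 -> clock=12.
Op 15: insert d.com -> 10.0.0.4 (expiry=12+5=17). clock=12
Op 16: tick 5 -> clock=17. purged={a.com,c.com,d.com,e.com}
Op 17: insert b.com -> 10.0.0.7 (expiry=17+6=23). clock=17
Op 18: insert e.com -> 10.0.0.7 (expiry=17+16=33). clock=17
Op 19: insert c.com -> 10.0.0.5 (expiry=17+17=34). clock=17
Op 20: tick 5 -> clock=22.
Op 21: insert a.com -> 10.0.0.2 (expiry=22+12=34). clock=22
Op 22: tick 1 -> clock=23. purged={b.com}
Op 23: insert b.com -> 10.0.0.2 (expiry=23+7=30). clock=23
lookup c.com: present, ip=10.0.0.5 expiry=34 > clock=23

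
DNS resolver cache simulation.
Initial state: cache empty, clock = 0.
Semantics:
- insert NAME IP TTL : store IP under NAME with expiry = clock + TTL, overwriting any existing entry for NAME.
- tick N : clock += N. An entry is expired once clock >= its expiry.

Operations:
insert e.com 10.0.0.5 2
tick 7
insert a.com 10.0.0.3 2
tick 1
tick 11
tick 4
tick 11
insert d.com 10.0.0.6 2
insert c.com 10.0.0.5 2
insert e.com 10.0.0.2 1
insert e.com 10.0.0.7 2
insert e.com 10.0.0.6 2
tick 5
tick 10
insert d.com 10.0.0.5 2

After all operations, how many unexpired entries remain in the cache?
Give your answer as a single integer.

Answer: 1

Derivation:
Op 1: insert e.com -> 10.0.0.5 (expiry=0+2=2). clock=0
Op 2: tick 7 -> clock=7. purged={e.com}
Op 3: insert a.com -> 10.0.0.3 (expiry=7+2=9). clock=7
Op 4: tick 1 -> clock=8.
Op 5: tick 11 -> clock=19. purged={a.com}
Op 6: tick 4 -> clock=23.
Op 7: tick 11 -> clock=34.
Op 8: insert d.com -> 10.0.0.6 (expiry=34+2=36). clock=34
Op 9: insert c.com -> 10.0.0.5 (expiry=34+2=36). clock=34
Op 10: insert e.com -> 10.0.0.2 (expiry=34+1=35). clock=34
Op 11: insert e.com -> 10.0.0.7 (expiry=34+2=36). clock=34
Op 12: insert e.com -> 10.0.0.6 (expiry=34+2=36). clock=34
Op 13: tick 5 -> clock=39. purged={c.com,d.com,e.com}
Op 14: tick 10 -> clock=49.
Op 15: insert d.com -> 10.0.0.5 (expiry=49+2=51). clock=49
Final cache (unexpired): {d.com} -> size=1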